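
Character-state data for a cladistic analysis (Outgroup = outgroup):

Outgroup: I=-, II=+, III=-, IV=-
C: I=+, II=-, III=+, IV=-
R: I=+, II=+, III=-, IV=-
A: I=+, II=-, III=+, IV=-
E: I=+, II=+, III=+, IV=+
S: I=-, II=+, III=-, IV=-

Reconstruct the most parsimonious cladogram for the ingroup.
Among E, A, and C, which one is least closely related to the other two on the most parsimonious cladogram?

Character polarity is set by the outgroup: the derived state is whichever differs from the outgroup's state, so for II the derived state is '-', and for the remaining characters it is '+'.
I: derived state '+' in A, C, E, and R only — synapomorphy for {A, C, E, R}.
II (derived state '-') is shared by A and C — a synapomorphy uniting that clade.
Only A, C, and E show the derived state '+' for III, supporting them as a clade.
IV: derived state '+' in E only — an autapomorphy, so it tells us nothing about relationships among taxa.
Most parsimonious ingroup topology: ((((C,A),E),R),S).
A and C share a more recent common ancestor with each other than either does with E, so E is the least closely related of the three.

E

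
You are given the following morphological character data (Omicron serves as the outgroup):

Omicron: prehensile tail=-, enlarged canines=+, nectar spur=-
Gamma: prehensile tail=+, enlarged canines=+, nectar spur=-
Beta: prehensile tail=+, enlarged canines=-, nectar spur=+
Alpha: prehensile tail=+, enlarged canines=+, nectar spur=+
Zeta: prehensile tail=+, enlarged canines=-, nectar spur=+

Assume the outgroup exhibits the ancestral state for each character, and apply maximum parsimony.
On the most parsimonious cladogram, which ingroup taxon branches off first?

Gamma

Character polarity is set by the outgroup: the derived state is whichever differs from the outgroup's state, so for enlarged canines the derived state is '-', and for the remaining characters it is '+'.
All ingroup taxa share the derived state '+' for prehensile tail; it defines the ingroup but does not resolve relationships within it.
enlarged canines: derived state '-' in Beta and Zeta only — synapomorphy for {Beta, Zeta}.
Only Alpha, Beta, and Zeta show the derived state '+' for nectar spur, supporting them as a clade.
Most parsimonious ingroup topology: (Gamma,((Beta,Zeta),Alpha)).
Gamma is sister to the clade containing all other ingroup taxa, so it is the earliest-diverging (most basal) ingroup lineage.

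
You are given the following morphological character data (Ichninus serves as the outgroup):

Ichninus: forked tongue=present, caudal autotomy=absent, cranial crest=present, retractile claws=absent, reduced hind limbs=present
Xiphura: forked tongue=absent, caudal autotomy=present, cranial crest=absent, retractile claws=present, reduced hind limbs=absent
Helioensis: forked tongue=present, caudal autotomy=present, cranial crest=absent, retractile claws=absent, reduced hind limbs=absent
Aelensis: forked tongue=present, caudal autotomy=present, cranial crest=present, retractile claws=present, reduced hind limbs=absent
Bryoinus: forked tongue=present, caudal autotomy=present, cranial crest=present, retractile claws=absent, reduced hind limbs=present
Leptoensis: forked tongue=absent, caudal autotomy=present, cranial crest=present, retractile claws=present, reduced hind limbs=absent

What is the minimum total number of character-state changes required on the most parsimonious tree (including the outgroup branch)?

Character polarity is set by the outgroup: the derived state is whichever differs from the outgroup's state, so for forked tongue, cranial crest, reduced hind limbs the derived state is 'absent', and for the remaining characters it is 'present'.
Only Leptoensis and Xiphura show the derived state 'absent' for forked tongue, supporting them as a clade.
caudal autotomy (derived state 'present') is shared by all ingroup taxa — unites the whole ingroup.
cranial crest (state 'absent') occurs in Helioensis and Xiphura but conflicts with the nesting implied by the other characters — most parsimoniously interpreted as homoplasy.
Only Aelensis, Leptoensis, and Xiphura show the derived state 'present' for retractile claws, supporting them as a clade.
reduced hind limbs (derived state 'absent') is shared by Aelensis, Helioensis, Leptoensis, and Xiphura — a synapomorphy uniting that clade.
Most parsimonious ingroup topology: ((((Xiphura,Leptoensis),Aelensis),Helioensis),Bryoinus).
Changes per character on this tree: forked tongue: 1; caudal autotomy: 1; cranial crest: 2; retractile claws: 1; reduced hind limbs: 1.
Total = 6.

6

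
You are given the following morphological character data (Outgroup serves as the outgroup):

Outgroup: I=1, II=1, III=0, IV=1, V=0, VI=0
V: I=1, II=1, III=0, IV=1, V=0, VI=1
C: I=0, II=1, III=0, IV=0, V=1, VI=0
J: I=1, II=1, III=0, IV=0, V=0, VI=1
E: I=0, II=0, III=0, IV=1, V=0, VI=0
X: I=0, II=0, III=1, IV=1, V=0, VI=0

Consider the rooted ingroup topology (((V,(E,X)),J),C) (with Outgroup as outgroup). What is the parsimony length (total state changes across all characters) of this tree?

9

Map each character onto (((V,(E,X)),J),C) (rooted by Outgroup) and count the minimum state changes it requires (Fitch parsimony):
I: 2; II: 1; III: 1; IV: 2; V: 1; VI: 2.
Total tree length = 9.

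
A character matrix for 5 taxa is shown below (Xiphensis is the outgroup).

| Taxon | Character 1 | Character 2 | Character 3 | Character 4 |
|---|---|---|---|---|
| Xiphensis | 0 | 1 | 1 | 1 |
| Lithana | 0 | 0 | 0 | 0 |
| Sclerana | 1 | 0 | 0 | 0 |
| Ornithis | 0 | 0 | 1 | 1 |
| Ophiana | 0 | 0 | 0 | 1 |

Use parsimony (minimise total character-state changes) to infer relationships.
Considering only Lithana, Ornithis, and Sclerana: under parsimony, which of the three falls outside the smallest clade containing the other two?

Character polarity is set by the outgroup: the derived state is whichever differs from the outgroup's state, so for Character 2, Character 3, Character 4 the derived state is '0', and for the remaining characters it is '1'.
Character 1: derived state '1' in Sclerana only — an autapomorphy, so it tells us nothing about relationships among taxa.
All ingroup taxa share the derived state '0' for Character 2; it defines the ingroup but does not resolve relationships within it.
Only Lithana, Ophiana, and Sclerana show the derived state '0' for Character 3, supporting them as a clade.
Character 4 (derived state '0') is shared by Lithana and Sclerana — a synapomorphy uniting that clade.
Most parsimonious ingroup topology: (((Lithana,Sclerana),Ophiana),Ornithis).
Sclerana and Lithana share a more recent common ancestor with each other than either does with Ornithis, so Ornithis is the least closely related of the three.

Ornithis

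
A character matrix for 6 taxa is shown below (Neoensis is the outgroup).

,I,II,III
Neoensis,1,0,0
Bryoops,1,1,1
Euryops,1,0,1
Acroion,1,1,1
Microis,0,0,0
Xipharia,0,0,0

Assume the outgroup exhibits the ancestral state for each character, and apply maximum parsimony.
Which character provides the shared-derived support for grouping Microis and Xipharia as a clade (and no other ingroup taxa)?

I

Character polarity is set by the outgroup: the derived state is whichever differs from the outgroup's state, so for I the derived state is '0', and for the remaining characters it is '1'.
I: derived state '0' in Microis and Xipharia only — synapomorphy for {Microis, Xipharia}.
II: derived state '1' in Acroion and Bryoops only — synapomorphy for {Acroion, Bryoops}.
III: derived state '1' in Acroion, Bryoops, and Euryops only — synapomorphy for {Acroion, Bryoops, Euryops}.
Most parsimonious ingroup topology: (((Bryoops,Acroion),Euryops),(Microis,Xipharia)).
The clade {Microis, Xipharia} is supported by I: its derived state '0' occurs in exactly those taxa and in no other taxon (including the outgroup).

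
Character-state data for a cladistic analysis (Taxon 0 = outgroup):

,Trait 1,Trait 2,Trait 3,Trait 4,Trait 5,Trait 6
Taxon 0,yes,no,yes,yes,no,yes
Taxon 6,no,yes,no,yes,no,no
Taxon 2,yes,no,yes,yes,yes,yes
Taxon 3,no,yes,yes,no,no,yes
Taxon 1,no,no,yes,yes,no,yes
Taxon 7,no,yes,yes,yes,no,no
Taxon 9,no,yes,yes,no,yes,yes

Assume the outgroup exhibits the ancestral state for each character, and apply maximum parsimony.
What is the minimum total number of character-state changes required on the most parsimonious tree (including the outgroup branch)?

Character polarity is set by the outgroup: the derived state is whichever differs from the outgroup's state, so for Trait 1, Trait 3, Trait 4, Trait 6 the derived state is 'no', and for the remaining characters it is 'yes'.
Trait 1: derived state 'no' in Taxon 1, Taxon 3, Taxon 6, Taxon 7, and Taxon 9 only — synapomorphy for {Taxon 1, Taxon 3, Taxon 6, Taxon 7, Taxon 9}.
Trait 2 (derived state 'yes') is shared by Taxon 3, Taxon 6, Taxon 7, and Taxon 9 — a synapomorphy uniting that clade.
Trait 3: derived state 'no' in Taxon 6 only — an autapomorphy, so it tells us nothing about relationships among taxa.
Trait 4 (derived state 'no') is shared by Taxon 3 and Taxon 9 — a synapomorphy uniting that clade.
Trait 5 (state 'yes') occurs in Taxon 2 and Taxon 9 but conflicts with the nesting implied by the other characters — most parsimoniously interpreted as homoplasy.
Trait 6: derived state 'no' in Taxon 6 and Taxon 7 only — synapomorphy for {Taxon 6, Taxon 7}.
Most parsimonious ingroup topology: ((((Taxon 6,Taxon 7),(Taxon 3,Taxon 9)),Taxon 1),Taxon 2).
Changes per character on this tree: Trait 1: 1; Trait 2: 1; Trait 3: 1; Trait 4: 1; Trait 5: 2; Trait 6: 1.
Total = 7.

7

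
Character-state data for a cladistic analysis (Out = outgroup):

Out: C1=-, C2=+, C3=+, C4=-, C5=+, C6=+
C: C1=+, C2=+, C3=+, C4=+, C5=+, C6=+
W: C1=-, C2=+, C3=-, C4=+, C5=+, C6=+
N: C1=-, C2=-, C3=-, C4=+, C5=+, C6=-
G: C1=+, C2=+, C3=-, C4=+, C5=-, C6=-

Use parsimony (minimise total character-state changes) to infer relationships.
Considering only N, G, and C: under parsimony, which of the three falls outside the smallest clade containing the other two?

Character polarity is set by the outgroup: the derived state is whichever differs from the outgroup's state, so for C2, C3, C5, C6 the derived state is '-', and for the remaining characters it is '+'.
C1 (state '+') occurs in C and G but conflicts with the nesting implied by the other characters — most parsimoniously interpreted as homoplasy.
C2 (derived state '-') is unique to N (autapomorphy; uninformative for grouping).
C3: derived state '-' in G, N, and W only — synapomorphy for {G, N, W}.
All ingroup taxa share the derived state '+' for C4; it defines the ingroup but does not resolve relationships within it.
C5 (derived state '-') is unique to G (autapomorphy; uninformative for grouping).
C6: derived state '-' in G and N only — synapomorphy for {G, N}.
Most parsimonious ingroup topology: (C,(W,(N,G))).
G and N share a more recent common ancestor with each other than either does with C, so C is the least closely related of the three.

C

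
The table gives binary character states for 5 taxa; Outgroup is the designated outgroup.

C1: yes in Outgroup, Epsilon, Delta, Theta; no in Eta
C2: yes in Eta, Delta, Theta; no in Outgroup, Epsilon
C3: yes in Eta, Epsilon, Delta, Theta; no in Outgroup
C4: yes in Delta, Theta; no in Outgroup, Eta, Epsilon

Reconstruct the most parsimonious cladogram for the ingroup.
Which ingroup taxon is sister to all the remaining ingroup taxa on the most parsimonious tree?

Epsilon

Character polarity is set by the outgroup: the derived state is whichever differs from the outgroup's state, so for C1 the derived state is 'no', and for the remaining characters it is 'yes'.
C1 (derived state 'no') is unique to Eta (autapomorphy; uninformative for grouping).
C2: derived state 'yes' in Delta, Eta, and Theta only — synapomorphy for {Delta, Eta, Theta}.
C3 (derived state 'yes') is shared by all ingroup taxa — unites the whole ingroup.
C4 (derived state 'yes') is shared by Delta and Theta — a synapomorphy uniting that clade.
Most parsimonious ingroup topology: ((Eta,(Delta,Theta)),Epsilon).
Epsilon is sister to the clade containing all other ingroup taxa, so it is the earliest-diverging (most basal) ingroup lineage.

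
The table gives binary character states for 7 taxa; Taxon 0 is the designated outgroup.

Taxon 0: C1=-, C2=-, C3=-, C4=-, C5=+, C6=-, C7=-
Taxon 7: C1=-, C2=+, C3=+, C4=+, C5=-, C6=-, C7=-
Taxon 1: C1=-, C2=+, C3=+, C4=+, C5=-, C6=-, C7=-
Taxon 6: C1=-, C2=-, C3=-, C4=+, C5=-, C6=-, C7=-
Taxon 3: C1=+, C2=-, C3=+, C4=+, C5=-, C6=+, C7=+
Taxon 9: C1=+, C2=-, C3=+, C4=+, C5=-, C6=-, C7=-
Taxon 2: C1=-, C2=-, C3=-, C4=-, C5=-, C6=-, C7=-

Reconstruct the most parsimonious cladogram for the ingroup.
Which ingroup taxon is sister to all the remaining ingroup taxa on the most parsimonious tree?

Taxon 2

Character polarity is set by the outgroup: the derived state is whichever differs from the outgroup's state, so for C5 the derived state is '-', and for the remaining characters it is '+'.
C1 (derived state '+') is shared by Taxon 3 and Taxon 9 — a synapomorphy uniting that clade.
C2 (derived state '+') is shared by Taxon 1 and Taxon 7 — a synapomorphy uniting that clade.
C3: derived state '+' in Taxon 1, Taxon 3, Taxon 7, and Taxon 9 only — synapomorphy for {Taxon 1, Taxon 3, Taxon 7, Taxon 9}.
C4: derived state '+' in Taxon 1, Taxon 3, Taxon 6, Taxon 7, and Taxon 9 only — synapomorphy for {Taxon 1, Taxon 3, Taxon 6, Taxon 7, Taxon 9}.
All ingroup taxa share the derived state '-' for C5; it defines the ingroup but does not resolve relationships within it.
C6: derived state '+' in Taxon 3 only — an autapomorphy, so it tells us nothing about relationships among taxa.
C7: derived state '+' in Taxon 3 only — an autapomorphy, so it tells us nothing about relationships among taxa.
Most parsimonious ingroup topology: ((((Taxon 7,Taxon 1),(Taxon 3,Taxon 9)),Taxon 6),Taxon 2).
Taxon 2 is sister to the clade containing all other ingroup taxa, so it is the earliest-diverging (most basal) ingroup lineage.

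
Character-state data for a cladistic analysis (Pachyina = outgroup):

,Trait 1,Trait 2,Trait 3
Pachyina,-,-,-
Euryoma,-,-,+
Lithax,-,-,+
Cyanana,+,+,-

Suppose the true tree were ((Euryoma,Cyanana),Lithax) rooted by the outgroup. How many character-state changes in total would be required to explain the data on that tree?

4

Map each character onto ((Euryoma,Cyanana),Lithax) (rooted by Pachyina) and count the minimum state changes it requires (Fitch parsimony):
Trait 1: 1; Trait 2: 1; Trait 3: 2.
Total tree length = 4.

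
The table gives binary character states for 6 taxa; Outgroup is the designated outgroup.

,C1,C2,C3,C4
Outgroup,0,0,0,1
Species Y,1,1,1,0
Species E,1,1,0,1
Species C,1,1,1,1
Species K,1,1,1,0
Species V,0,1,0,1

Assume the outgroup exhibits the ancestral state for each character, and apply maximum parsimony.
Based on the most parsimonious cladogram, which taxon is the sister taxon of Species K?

Character polarity is set by the outgroup: the derived state is whichever differs from the outgroup's state, so for C4 the derived state is '0', and for the remaining characters it is '1'.
C1: derived state '1' in Species C, Species E, Species K, and Species Y only — synapomorphy for {Species C, Species E, Species K, Species Y}.
All ingroup taxa share the derived state '1' for C2; it defines the ingroup but does not resolve relationships within it.
C3 (derived state '1') is shared by Species C, Species K, and Species Y — a synapomorphy uniting that clade.
Only Species K and Species Y show the derived state '0' for C4, supporting them as a clade.
Most parsimonious ingroup topology: ((((Species Y,Species K),Species C),Species E),Species V).
Species K and Species Y form a cherry on this tree, so they are sister taxa.

Species Y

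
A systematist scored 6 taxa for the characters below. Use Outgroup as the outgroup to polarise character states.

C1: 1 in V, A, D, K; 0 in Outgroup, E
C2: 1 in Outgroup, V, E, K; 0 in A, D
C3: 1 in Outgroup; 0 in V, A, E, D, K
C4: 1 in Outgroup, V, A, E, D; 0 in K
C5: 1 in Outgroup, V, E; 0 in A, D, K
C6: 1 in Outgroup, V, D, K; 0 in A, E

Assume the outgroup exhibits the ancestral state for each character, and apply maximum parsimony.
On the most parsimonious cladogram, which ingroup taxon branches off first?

E

Character polarity is set by the outgroup: the derived state is whichever differs from the outgroup's state, so for C2, C3, C4, C5, C6 the derived state is '0', and for the remaining characters it is '1'.
C1 (derived state '1') is shared by A, D, K, and V — a synapomorphy uniting that clade.
C2: derived state '0' in A and D only — synapomorphy for {A, D}.
C3 (derived state '0') is shared by all ingroup taxa — unites the whole ingroup.
C4 (derived state '0') is unique to K (autapomorphy; uninformative for grouping).
C5: derived state '0' in A, D, and K only — synapomorphy for {A, D, K}.
C6 (state '0') occurs in A and E but conflicts with the nesting implied by the other characters — most parsimoniously interpreted as homoplasy.
Most parsimonious ingroup topology: ((V,((A,D),K)),E).
E is sister to the clade containing all other ingroup taxa, so it is the earliest-diverging (most basal) ingroup lineage.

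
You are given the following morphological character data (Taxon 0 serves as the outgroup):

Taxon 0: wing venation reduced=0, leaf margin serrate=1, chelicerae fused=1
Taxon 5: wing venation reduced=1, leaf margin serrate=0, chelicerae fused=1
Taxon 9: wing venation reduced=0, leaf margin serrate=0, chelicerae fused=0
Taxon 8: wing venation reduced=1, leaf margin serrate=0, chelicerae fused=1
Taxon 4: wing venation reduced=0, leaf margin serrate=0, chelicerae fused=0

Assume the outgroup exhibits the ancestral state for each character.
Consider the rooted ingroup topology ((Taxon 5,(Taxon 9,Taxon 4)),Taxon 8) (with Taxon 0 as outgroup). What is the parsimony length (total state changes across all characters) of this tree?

4

Map each character onto ((Taxon 5,(Taxon 9,Taxon 4)),Taxon 8) (rooted by Taxon 0) and count the minimum state changes it requires (Fitch parsimony):
wing venation reduced: 2; leaf margin serrate: 1; chelicerae fused: 1.
Total tree length = 4.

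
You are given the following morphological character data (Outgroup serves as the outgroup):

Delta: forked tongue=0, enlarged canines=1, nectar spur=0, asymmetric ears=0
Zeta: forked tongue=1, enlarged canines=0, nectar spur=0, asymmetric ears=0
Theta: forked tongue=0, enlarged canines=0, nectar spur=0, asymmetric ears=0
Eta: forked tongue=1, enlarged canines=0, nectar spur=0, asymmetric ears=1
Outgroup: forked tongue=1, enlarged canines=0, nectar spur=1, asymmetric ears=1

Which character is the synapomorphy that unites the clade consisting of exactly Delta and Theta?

Character polarity is set by the outgroup: the derived state is whichever differs from the outgroup's state, so for forked tongue, nectar spur, asymmetric ears the derived state is '0', and for the remaining characters it is '1'.
forked tongue: derived state '0' in Delta and Theta only — synapomorphy for {Delta, Theta}.
enlarged canines: derived state '1' in Delta only — an autapomorphy, so it tells us nothing about relationships among taxa.
nectar spur (derived state '0') is shared by all ingroup taxa — unites the whole ingroup.
asymmetric ears: derived state '0' in Delta, Theta, and Zeta only — synapomorphy for {Delta, Theta, Zeta}.
Most parsimonious ingroup topology: ((Zeta,(Delta,Theta)),Eta).
The clade {Delta, Theta} is supported by forked tongue: its derived state '0' occurs in exactly those taxa and in no other taxon (including the outgroup).

forked tongue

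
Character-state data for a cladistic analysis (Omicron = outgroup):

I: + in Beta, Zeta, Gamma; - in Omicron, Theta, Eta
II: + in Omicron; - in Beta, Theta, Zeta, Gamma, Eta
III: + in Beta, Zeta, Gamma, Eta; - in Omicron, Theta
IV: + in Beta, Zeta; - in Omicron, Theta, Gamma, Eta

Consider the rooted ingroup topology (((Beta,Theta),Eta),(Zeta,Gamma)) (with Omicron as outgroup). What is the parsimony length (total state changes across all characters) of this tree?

7

Map each character onto (((Beta,Theta),Eta),(Zeta,Gamma)) (rooted by Omicron) and count the minimum state changes it requires (Fitch parsimony):
I: 2; II: 1; III: 2; IV: 2.
Total tree length = 7.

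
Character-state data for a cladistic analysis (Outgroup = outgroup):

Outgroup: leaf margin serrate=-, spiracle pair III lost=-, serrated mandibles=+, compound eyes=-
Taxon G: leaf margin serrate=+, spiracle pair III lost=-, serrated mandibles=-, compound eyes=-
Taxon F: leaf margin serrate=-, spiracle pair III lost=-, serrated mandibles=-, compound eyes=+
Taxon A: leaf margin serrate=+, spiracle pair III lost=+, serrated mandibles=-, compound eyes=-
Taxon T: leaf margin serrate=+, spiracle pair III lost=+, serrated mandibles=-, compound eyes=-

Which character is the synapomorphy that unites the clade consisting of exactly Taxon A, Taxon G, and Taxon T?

Character polarity is set by the outgroup: the derived state is whichever differs from the outgroup's state, so for serrated mandibles the derived state is '-', and for the remaining characters it is '+'.
Only Taxon A, Taxon G, and Taxon T show the derived state '+' for leaf margin serrate, supporting them as a clade.
spiracle pair III lost: derived state '+' in Taxon A and Taxon T only — synapomorphy for {Taxon A, Taxon T}.
serrated mandibles (derived state '-') is shared by all ingroup taxa — unites the whole ingroup.
compound eyes (derived state '+') is unique to Taxon F (autapomorphy; uninformative for grouping).
Most parsimonious ingroup topology: ((Taxon G,(Taxon A,Taxon T)),Taxon F).
The clade {Taxon A, Taxon G, Taxon T} is supported by leaf margin serrate: its derived state '+' occurs in exactly those taxa and in no other taxon (including the outgroup).

leaf margin serrate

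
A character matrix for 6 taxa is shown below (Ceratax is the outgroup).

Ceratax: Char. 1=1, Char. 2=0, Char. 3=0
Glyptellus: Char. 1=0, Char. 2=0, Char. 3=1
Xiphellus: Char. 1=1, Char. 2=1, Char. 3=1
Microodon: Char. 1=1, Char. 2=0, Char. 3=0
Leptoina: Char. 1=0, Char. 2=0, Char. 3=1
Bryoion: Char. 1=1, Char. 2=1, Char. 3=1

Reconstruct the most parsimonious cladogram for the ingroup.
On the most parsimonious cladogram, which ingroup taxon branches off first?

Character polarity is set by the outgroup: the derived state is whichever differs from the outgroup's state, so for Char. 1 the derived state is '0', and for the remaining characters it is '1'.
Char. 1 (derived state '0') is shared by Glyptellus and Leptoina — a synapomorphy uniting that clade.
Char. 2 (derived state '1') is shared by Bryoion and Xiphellus — a synapomorphy uniting that clade.
Char. 3 (derived state '1') is shared by Bryoion, Glyptellus, Leptoina, and Xiphellus — a synapomorphy uniting that clade.
Most parsimonious ingroup topology: (((Glyptellus,Leptoina),(Xiphellus,Bryoion)),Microodon).
Microodon is sister to the clade containing all other ingroup taxa, so it is the earliest-diverging (most basal) ingroup lineage.

Microodon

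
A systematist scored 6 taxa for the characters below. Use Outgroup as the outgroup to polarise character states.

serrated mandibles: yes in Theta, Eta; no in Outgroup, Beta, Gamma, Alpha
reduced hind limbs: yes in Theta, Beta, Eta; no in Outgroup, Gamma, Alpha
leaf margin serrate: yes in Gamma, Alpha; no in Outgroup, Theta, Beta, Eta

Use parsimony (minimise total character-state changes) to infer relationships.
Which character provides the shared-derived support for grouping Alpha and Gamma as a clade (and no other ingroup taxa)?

The outgroup has state 'no' for every character, so 'yes' is the derived state throughout.
serrated mandibles (derived state 'yes') is shared by Eta and Theta — a synapomorphy uniting that clade.
Only Beta, Eta, and Theta show the derived state 'yes' for reduced hind limbs, supporting them as a clade.
Only Alpha and Gamma show the derived state 'yes' for leaf margin serrate, supporting them as a clade.
Most parsimonious ingroup topology: (((Theta,Eta),Beta),(Gamma,Alpha)).
The clade {Alpha, Gamma} is supported by leaf margin serrate: its derived state 'yes' occurs in exactly those taxa and in no other taxon (including the outgroup).

leaf margin serrate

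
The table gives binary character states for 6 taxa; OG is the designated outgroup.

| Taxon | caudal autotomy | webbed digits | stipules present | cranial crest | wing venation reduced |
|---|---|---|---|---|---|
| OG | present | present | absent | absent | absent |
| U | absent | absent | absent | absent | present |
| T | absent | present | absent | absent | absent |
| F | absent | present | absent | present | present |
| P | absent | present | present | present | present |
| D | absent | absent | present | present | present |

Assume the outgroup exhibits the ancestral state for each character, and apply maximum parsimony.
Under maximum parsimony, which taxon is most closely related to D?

P

Character polarity is set by the outgroup: the derived state is whichever differs from the outgroup's state, so for caudal autotomy, webbed digits the derived state is 'absent', and for the remaining characters it is 'present'.
All ingroup taxa share the derived state 'absent' for caudal autotomy; it defines the ingroup but does not resolve relationships within it.
webbed digits groups D and U, which is incompatible with the clades supported by the remaining characters; treating it as convergent (homoplasy) costs fewer steps than any alternative tree.
Only D and P show the derived state 'present' for stipules present, supporting them as a clade.
Only D, F, and P show the derived state 'present' for cranial crest, supporting them as a clade.
Only D, F, P, and U show the derived state 'present' for wing venation reduced, supporting them as a clade.
Most parsimonious ingroup topology: ((U,(F,(P,D))),T).
D and P form a cherry on this tree, so they are sister taxa.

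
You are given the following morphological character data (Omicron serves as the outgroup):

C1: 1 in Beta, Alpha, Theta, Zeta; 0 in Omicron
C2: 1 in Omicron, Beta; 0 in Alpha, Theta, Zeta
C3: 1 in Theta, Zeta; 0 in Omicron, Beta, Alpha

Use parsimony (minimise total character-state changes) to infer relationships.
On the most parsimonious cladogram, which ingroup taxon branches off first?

Character polarity is set by the outgroup: the derived state is whichever differs from the outgroup's state, so for C2 the derived state is '0', and for the remaining characters it is '1'.
All ingroup taxa share the derived state '1' for C1; it defines the ingroup but does not resolve relationships within it.
C2: derived state '0' in Alpha, Theta, and Zeta only — synapomorphy for {Alpha, Theta, Zeta}.
Only Theta and Zeta show the derived state '1' for C3, supporting them as a clade.
Most parsimonious ingroup topology: (Beta,(Alpha,(Theta,Zeta))).
Beta is sister to the clade containing all other ingroup taxa, so it is the earliest-diverging (most basal) ingroup lineage.

Beta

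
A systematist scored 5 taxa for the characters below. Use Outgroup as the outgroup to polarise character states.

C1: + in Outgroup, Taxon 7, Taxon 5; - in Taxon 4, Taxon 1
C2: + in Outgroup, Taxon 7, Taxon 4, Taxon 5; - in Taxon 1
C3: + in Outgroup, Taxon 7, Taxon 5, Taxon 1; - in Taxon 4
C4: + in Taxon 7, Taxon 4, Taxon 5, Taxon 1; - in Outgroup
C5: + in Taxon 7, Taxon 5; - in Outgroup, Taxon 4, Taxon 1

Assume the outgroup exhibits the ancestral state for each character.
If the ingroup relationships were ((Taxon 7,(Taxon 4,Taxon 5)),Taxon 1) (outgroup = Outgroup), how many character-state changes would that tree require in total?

Map each character onto ((Taxon 7,(Taxon 4,Taxon 5)),Taxon 1) (rooted by Outgroup) and count the minimum state changes it requires (Fitch parsimony):
C1: 2; C2: 1; C3: 1; C4: 1; C5: 2.
Total tree length = 7.

7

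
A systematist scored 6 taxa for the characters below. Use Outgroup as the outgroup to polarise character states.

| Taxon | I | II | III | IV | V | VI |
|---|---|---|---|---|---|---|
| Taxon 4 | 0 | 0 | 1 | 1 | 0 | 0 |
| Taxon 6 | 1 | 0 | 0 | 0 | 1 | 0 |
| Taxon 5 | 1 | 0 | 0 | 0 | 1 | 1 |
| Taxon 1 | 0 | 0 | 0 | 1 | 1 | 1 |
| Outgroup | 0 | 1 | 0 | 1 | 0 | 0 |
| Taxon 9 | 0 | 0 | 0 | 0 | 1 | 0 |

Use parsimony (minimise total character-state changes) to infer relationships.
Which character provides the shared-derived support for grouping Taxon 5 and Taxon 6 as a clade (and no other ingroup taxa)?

Character polarity is set by the outgroup: the derived state is whichever differs from the outgroup's state, so for II, IV the derived state is '0', and for the remaining characters it is '1'.
Only Taxon 5 and Taxon 6 show the derived state '1' for I, supporting them as a clade.
All ingroup taxa share the derived state '0' for II; it defines the ingroup but does not resolve relationships within it.
III: derived state '1' in Taxon 4 only — an autapomorphy, so it tells us nothing about relationships among taxa.
IV: derived state '0' in Taxon 5, Taxon 6, and Taxon 9 only — synapomorphy for {Taxon 5, Taxon 6, Taxon 9}.
V: derived state '1' in Taxon 1, Taxon 5, Taxon 6, and Taxon 9 only — synapomorphy for {Taxon 1, Taxon 5, Taxon 6, Taxon 9}.
VI groups Taxon 1 and Taxon 5, which is incompatible with the clades supported by the remaining characters; treating it as convergent (homoplasy) costs fewer steps than any alternative tree.
Most parsimonious ingroup topology: ((Taxon 1,((Taxon 5,Taxon 6),Taxon 9)),Taxon 4).
The clade {Taxon 5, Taxon 6} is supported by I: its derived state '1' occurs in exactly those taxa and in no other taxon (including the outgroup).

I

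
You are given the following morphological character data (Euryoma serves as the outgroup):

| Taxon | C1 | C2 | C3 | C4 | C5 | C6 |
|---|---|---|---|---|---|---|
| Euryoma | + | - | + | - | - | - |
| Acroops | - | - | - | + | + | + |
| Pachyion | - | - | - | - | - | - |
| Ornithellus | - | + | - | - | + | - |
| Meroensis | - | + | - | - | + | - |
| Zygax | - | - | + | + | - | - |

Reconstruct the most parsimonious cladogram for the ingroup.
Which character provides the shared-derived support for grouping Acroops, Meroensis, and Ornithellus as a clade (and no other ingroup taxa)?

Character polarity is set by the outgroup: the derived state is whichever differs from the outgroup's state, so for C1, C3 the derived state is '-', and for the remaining characters it is '+'.
All ingroup taxa share the derived state '-' for C1; it defines the ingroup but does not resolve relationships within it.
C2: derived state '+' in Meroensis and Ornithellus only — synapomorphy for {Meroensis, Ornithellus}.
C3: derived state '-' in Acroops, Meroensis, Ornithellus, and Pachyion only — synapomorphy for {Acroops, Meroensis, Ornithellus, Pachyion}.
C4 (state '+') occurs in Acroops and Zygax but conflicts with the nesting implied by the other characters — most parsimoniously interpreted as homoplasy.
C5 (derived state '+') is shared by Acroops, Meroensis, and Ornithellus — a synapomorphy uniting that clade.
C6: derived state '+' in Acroops only — an autapomorphy, so it tells us nothing about relationships among taxa.
Most parsimonious ingroup topology: (((Acroops,(Ornithellus,Meroensis)),Pachyion),Zygax).
The clade {Acroops, Meroensis, Ornithellus} is supported by C5: its derived state '+' occurs in exactly those taxa and in no other taxon (including the outgroup).

C5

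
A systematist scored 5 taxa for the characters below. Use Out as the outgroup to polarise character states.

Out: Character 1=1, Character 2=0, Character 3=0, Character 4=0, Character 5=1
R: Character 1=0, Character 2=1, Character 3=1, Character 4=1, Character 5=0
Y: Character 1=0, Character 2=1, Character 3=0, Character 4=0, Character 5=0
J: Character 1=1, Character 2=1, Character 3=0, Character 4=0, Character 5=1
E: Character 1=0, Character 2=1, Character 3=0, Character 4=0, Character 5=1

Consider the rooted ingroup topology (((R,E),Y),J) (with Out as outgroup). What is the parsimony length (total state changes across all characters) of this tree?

6

Map each character onto (((R,E),Y),J) (rooted by Out) and count the minimum state changes it requires (Fitch parsimony):
Character 1: 1; Character 2: 1; Character 3: 1; Character 4: 1; Character 5: 2.
Total tree length = 6.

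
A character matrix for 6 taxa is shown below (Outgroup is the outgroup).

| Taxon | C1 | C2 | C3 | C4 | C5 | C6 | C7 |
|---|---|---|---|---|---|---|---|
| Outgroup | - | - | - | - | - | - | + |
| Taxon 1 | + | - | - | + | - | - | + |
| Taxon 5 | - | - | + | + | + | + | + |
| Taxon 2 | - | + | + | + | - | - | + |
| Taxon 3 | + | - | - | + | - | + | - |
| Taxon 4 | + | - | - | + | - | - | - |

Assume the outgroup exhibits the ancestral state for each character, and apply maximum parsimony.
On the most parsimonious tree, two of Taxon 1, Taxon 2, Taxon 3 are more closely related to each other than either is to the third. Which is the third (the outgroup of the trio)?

Character polarity is set by the outgroup: the derived state is whichever differs from the outgroup's state, so for C7 the derived state is '-', and for the remaining characters it is '+'.
C1 (derived state '+') is shared by Taxon 1, Taxon 3, and Taxon 4 — a synapomorphy uniting that clade.
C2: derived state '+' in Taxon 2 only — an autapomorphy, so it tells us nothing about relationships among taxa.
C3 (derived state '+') is shared by Taxon 2 and Taxon 5 — a synapomorphy uniting that clade.
All ingroup taxa share the derived state '+' for C4; it defines the ingroup but does not resolve relationships within it.
C5 (derived state '+') is unique to Taxon 5 (autapomorphy; uninformative for grouping).
C6 (state '+') occurs in Taxon 3 and Taxon 5 but conflicts with the nesting implied by the other characters — most parsimoniously interpreted as homoplasy.
Only Taxon 3 and Taxon 4 show the derived state '-' for C7, supporting them as a clade.
Most parsimonious ingroup topology: ((Taxon 1,(Taxon 3,Taxon 4)),(Taxon 5,Taxon 2)).
Taxon 1 and Taxon 3 share a more recent common ancestor with each other than either does with Taxon 2, so Taxon 2 is the least closely related of the three.

Taxon 2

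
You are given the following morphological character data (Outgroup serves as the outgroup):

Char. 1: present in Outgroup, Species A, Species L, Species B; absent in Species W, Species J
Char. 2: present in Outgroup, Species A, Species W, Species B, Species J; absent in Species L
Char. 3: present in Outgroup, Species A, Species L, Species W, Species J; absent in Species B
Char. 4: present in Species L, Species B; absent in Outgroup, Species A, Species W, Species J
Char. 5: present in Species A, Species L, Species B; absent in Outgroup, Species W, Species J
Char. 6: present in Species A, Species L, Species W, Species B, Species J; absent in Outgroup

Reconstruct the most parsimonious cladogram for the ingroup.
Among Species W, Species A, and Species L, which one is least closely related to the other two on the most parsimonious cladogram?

Character polarity is set by the outgroup: the derived state is whichever differs from the outgroup's state, so for Char. 1, Char. 2, Char. 3 the derived state is 'absent', and for the remaining characters it is 'present'.
Only Species J and Species W show the derived state 'absent' for Char. 1, supporting them as a clade.
Char. 2 (derived state 'absent') is unique to Species L (autapomorphy; uninformative for grouping).
Char. 3: derived state 'absent' in Species B only — an autapomorphy, so it tells us nothing about relationships among taxa.
Char. 4: derived state 'present' in Species B and Species L only — synapomorphy for {Species B, Species L}.
Char. 5: derived state 'present' in Species A, Species B, and Species L only — synapomorphy for {Species A, Species B, Species L}.
All ingroup taxa share the derived state 'present' for Char. 6; it defines the ingroup but does not resolve relationships within it.
Most parsimonious ingroup topology: ((Species A,(Species L,Species B)),(Species W,Species J)).
Species L and Species A share a more recent common ancestor with each other than either does with Species W, so Species W is the least closely related of the three.

Species W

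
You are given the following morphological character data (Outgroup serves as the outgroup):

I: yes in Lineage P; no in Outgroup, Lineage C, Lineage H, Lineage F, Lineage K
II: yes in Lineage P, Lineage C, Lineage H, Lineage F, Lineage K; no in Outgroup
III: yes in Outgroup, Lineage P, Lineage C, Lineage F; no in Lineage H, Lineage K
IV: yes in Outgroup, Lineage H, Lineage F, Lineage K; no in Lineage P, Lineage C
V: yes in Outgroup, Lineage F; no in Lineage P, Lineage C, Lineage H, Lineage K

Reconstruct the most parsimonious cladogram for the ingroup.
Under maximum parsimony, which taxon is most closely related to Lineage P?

Character polarity is set by the outgroup: the derived state is whichever differs from the outgroup's state, so for III, IV, V the derived state is 'no', and for the remaining characters it is 'yes'.
I (derived state 'yes') is unique to Lineage P (autapomorphy; uninformative for grouping).
All ingroup taxa share the derived state 'yes' for II; it defines the ingroup but does not resolve relationships within it.
III (derived state 'no') is shared by Lineage H and Lineage K — a synapomorphy uniting that clade.
IV: derived state 'no' in Lineage C and Lineage P only — synapomorphy for {Lineage C, Lineage P}.
V: derived state 'no' in Lineage C, Lineage H, Lineage K, and Lineage P only — synapomorphy for {Lineage C, Lineage H, Lineage K, Lineage P}.
Most parsimonious ingroup topology: (((Lineage P,Lineage C),(Lineage H,Lineage K)),Lineage F).
Lineage P and Lineage C form a cherry on this tree, so they are sister taxa.

Lineage C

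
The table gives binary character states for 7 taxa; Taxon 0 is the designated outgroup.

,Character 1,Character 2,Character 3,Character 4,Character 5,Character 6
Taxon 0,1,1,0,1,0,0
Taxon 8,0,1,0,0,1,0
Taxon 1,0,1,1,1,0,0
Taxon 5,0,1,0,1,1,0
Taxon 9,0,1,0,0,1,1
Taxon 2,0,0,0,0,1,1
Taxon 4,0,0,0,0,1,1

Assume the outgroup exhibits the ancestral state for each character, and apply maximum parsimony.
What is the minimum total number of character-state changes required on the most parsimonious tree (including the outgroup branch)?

6

Character polarity is set by the outgroup: the derived state is whichever differs from the outgroup's state, so for Character 1, Character 2, Character 4 the derived state is '0', and for the remaining characters it is '1'.
Character 1 (derived state '0') is shared by all ingroup taxa — unites the whole ingroup.
Only Taxon 2 and Taxon 4 show the derived state '0' for Character 2, supporting them as a clade.
Character 3: derived state '1' in Taxon 1 only — an autapomorphy, so it tells us nothing about relationships among taxa.
Character 4: derived state '0' in Taxon 2, Taxon 4, Taxon 8, and Taxon 9 only — synapomorphy for {Taxon 2, Taxon 4, Taxon 8, Taxon 9}.
Character 5: derived state '1' in Taxon 2, Taxon 4, Taxon 5, Taxon 8, and Taxon 9 only — synapomorphy for {Taxon 2, Taxon 4, Taxon 5, Taxon 8, Taxon 9}.
Only Taxon 2, Taxon 4, and Taxon 9 show the derived state '1' for Character 6, supporting them as a clade.
Most parsimonious ingroup topology: (((Taxon 8,(Taxon 9,(Taxon 2,Taxon 4))),Taxon 5),Taxon 1).
Changes per character on this tree: Character 1: 1; Character 2: 1; Character 3: 1; Character 4: 1; Character 5: 1; Character 6: 1.
Total = 6.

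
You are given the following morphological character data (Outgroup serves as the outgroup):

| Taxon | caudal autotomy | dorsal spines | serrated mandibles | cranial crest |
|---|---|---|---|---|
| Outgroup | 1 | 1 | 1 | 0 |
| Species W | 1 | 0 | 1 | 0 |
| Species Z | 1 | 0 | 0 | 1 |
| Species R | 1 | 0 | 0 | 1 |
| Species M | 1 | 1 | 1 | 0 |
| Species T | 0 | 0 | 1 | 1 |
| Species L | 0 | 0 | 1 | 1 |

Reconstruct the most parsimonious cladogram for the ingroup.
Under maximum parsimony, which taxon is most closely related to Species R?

Character polarity is set by the outgroup: the derived state is whichever differs from the outgroup's state, so for caudal autotomy, dorsal spines, serrated mandibles the derived state is '0', and for the remaining characters it is '1'.
caudal autotomy: derived state '0' in Species L and Species T only — synapomorphy for {Species L, Species T}.
dorsal spines: derived state '0' in Species L, Species R, Species T, Species W, and Species Z only — synapomorphy for {Species L, Species R, Species T, Species W, Species Z}.
serrated mandibles (derived state '0') is shared by Species R and Species Z — a synapomorphy uniting that clade.
cranial crest: derived state '1' in Species L, Species R, Species T, and Species Z only — synapomorphy for {Species L, Species R, Species T, Species Z}.
Most parsimonious ingroup topology: ((Species W,((Species Z,Species R),(Species T,Species L))),Species M).
Species R and Species Z form a cherry on this tree, so they are sister taxa.

Species Z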